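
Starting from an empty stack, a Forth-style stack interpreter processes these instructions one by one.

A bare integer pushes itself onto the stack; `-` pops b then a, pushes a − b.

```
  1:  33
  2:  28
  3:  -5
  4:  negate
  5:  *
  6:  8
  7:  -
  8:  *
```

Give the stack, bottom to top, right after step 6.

[33, 140, 8]

33     : 33
28     : 33 28
-5     : 33 28 -5
negate : 33 28 5
*      : 33 140
8      : 33 140 8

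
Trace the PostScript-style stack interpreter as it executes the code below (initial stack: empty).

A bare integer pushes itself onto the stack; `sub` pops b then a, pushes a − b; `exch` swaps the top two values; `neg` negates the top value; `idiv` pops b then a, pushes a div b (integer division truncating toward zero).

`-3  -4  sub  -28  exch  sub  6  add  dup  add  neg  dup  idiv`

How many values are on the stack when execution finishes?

-3   → -3
-4   → -3 -4
sub  → 1
-28  → 1 -28
exch → -28 1
sub  → -29
6    → -29 6
add  → -23
dup  → -23 -23
add  → -46
neg  → 46
dup  → 46 46
idiv → 1

1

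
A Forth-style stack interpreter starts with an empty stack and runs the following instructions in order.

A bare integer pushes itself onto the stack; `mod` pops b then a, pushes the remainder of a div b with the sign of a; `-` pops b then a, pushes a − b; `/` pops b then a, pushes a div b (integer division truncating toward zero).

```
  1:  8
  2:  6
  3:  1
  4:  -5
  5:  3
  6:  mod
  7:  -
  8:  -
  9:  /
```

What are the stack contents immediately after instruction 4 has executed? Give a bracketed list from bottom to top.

8   [8]
6   [8, 6]
1   [8, 6, 1]
-5  [8, 6, 1, -5]

[8, 6, 1, -5]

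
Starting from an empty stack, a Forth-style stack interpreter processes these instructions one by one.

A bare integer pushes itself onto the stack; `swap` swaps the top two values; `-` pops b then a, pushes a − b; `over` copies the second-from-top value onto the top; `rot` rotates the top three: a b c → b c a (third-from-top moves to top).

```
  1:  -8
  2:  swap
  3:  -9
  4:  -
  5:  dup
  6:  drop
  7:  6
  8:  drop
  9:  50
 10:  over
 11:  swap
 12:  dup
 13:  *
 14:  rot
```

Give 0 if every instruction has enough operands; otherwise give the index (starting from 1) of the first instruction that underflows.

2

-8 -> -8
swap  — needs 2 operands, stack has 1 → underflow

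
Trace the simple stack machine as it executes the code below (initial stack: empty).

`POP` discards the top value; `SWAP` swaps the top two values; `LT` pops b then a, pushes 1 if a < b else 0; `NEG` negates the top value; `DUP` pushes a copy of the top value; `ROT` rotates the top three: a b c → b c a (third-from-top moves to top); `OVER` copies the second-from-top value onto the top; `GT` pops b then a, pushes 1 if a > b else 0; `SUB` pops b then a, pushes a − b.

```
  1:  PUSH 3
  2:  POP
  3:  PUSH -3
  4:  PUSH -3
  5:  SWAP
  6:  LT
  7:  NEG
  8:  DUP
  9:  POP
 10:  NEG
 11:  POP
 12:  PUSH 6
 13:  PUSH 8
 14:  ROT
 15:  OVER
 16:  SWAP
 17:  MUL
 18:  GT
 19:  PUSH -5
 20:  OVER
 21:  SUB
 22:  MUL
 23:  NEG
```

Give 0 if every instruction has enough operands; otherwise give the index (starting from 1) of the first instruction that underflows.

14

PUSH 3  : [3]
POP     : []
PUSH -3 : [-3]
PUSH -3 : [-3, -3]
SWAP    : [-3, -3]
LT      : [0]
NEG     : [0]
DUP     : [0, 0]
POP     : [0]
NEG     : [0]
POP     : []
PUSH 6  : [6]
PUSH 8  : [6, 8]
ROT  — needs 3 operands, stack has 2 → underflow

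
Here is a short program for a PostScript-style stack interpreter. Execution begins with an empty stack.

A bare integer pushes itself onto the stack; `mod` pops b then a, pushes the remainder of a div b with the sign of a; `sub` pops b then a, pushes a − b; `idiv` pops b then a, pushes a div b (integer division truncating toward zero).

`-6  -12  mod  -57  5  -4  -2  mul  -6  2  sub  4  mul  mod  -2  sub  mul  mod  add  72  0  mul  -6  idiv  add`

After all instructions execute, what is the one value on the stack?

-6    [-6]
-12   [-6, -12]
mod   [-6]
-57   [-6, -57]
5     [-6, -57, 5]
-4    [-6, -57, 5, -4]
-2    [-6, -57, 5, -4, -2]
mul   [-6, -57, 5, 8]
-6    [-6, -57, 5, 8, -6]
2     [-6, -57, 5, 8, -6, 2]
sub   [-6, -57, 5, 8, -8]
4     [-6, -57, 5, 8, -8, 4]
mul   [-6, -57, 5, 8, -32]
mod   [-6, -57, 5, 8]
-2    [-6, -57, 5, 8, -2]
sub   [-6, -57, 5, 10]
mul   [-6, -57, 50]
mod   [-6, -7]
add   [-13]
72    [-13, 72]
0     [-13, 72, 0]
mul   [-13, 0]
-6    [-13, 0, -6]
idiv  [-13, 0]
add   [-13]

-13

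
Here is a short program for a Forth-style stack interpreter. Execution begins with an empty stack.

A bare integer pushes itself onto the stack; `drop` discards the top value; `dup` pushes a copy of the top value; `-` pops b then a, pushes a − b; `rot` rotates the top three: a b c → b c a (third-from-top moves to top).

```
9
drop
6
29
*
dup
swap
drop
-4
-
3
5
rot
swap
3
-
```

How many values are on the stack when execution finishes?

9    → 9
drop → (empty)
6    → 6
29   → 6 29
*    → 174
dup  → 174 174
swap → 174 174
drop → 174
-4   → 174 -4
-    → 178
3    → 178 3
5    → 178 3 5
rot  → 3 5 178
swap → 3 178 5
3    → 3 178 5 3
-    → 3 178 2

3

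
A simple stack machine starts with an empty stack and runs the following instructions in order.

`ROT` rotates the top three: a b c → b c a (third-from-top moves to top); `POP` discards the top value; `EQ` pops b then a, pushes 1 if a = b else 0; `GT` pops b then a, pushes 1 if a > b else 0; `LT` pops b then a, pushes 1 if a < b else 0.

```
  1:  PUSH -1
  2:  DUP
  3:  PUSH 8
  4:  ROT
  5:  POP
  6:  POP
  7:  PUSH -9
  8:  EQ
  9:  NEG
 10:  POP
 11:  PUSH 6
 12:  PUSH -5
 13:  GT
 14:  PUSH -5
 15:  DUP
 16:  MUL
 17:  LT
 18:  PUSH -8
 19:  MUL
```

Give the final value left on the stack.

PUSH -1 → -1
DUP     → -1 -1
PUSH 8  → -1 -1 8
ROT     → -1 8 -1
POP     → -1 8
POP     → -1
PUSH -9 → -1 -9
EQ      → 0
NEG     → 0
POP     → (empty)
PUSH 6  → 6
PUSH -5 → 6 -5
GT      → 1
PUSH -5 → 1 -5
DUP     → 1 -5 -5
MUL     → 1 25
LT      → 1
PUSH -8 → 1 -8
MUL     → -8

-8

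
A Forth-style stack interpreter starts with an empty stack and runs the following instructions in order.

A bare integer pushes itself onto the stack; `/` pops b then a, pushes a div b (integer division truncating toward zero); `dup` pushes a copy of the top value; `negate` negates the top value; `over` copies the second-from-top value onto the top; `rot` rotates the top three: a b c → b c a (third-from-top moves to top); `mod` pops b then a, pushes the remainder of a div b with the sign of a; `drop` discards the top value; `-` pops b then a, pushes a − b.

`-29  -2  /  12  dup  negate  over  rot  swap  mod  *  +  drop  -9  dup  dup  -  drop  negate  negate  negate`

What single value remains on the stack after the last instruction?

-29     [-29]
-2      [-29, -2]
/       [14]
12      [14, 12]
dup     [14, 12, 12]
negate  [14, 12, -12]
over    [14, 12, -12, 12]
rot     [14, -12, 12, 12]
swap    [14, -12, 12, 12]
mod     [14, -12, 0]
*       [14, 0]
+       [14]
drop    []
-9      [-9]
dup     [-9, -9]
dup     [-9, -9, -9]
-       [-9, 0]
drop    [-9]
negate  [9]
negate  [-9]
negate  [9]

9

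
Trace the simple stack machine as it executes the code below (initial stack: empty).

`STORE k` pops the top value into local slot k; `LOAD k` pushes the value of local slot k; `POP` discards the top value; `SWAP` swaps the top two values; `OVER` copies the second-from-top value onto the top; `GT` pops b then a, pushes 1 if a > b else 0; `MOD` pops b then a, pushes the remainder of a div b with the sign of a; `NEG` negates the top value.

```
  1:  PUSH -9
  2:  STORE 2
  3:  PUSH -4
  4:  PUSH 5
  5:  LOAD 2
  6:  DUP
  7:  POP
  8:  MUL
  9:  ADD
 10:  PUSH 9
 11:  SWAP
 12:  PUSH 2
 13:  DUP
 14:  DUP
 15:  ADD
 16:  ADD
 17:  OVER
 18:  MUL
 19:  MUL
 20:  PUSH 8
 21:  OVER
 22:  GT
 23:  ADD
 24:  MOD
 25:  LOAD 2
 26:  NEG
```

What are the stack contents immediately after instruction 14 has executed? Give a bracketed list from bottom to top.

[9, -49, 2, 2, 2]

PUSH -9  [-9]
STORE 2  []
PUSH -4  [-4]
PUSH 5   [-4, 5]
LOAD 2   [-4, 5, -9]
DUP      [-4, 5, -9, -9]
POP      [-4, 5, -9]
MUL      [-4, -45]
ADD      [-49]
PUSH 9   [-49, 9]
SWAP     [9, -49]
PUSH 2   [9, -49, 2]
DUP      [9, -49, 2, 2]
DUP      [9, -49, 2, 2, 2]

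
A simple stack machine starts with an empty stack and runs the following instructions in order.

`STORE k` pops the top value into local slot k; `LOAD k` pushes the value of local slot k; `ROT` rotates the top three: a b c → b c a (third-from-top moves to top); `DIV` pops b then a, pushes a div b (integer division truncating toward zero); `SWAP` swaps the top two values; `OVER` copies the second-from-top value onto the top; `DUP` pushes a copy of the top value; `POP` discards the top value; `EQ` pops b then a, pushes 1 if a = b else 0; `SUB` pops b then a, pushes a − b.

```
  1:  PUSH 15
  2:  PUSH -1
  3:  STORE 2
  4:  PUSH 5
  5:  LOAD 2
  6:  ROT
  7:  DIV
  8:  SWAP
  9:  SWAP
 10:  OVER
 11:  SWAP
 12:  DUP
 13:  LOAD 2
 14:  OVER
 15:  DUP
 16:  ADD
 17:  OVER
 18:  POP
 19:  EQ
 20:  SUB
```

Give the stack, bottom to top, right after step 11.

PUSH 15 → 15
PUSH -1 → 15 -1
STORE 2 → 15
PUSH 5  → 15 5
LOAD 2  → 15 5 -1
ROT     → 5 -1 15
DIV     → 5 0
SWAP    → 0 5
SWAP    → 5 0
OVER    → 5 0 5
SWAP    → 5 5 0

[5, 5, 0]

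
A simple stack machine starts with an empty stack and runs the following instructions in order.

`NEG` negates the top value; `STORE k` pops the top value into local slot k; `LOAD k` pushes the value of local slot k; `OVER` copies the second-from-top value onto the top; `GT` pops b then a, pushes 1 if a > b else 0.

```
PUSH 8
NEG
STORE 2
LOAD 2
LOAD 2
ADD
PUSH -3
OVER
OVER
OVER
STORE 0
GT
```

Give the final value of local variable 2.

PUSH 8  → [8]
NEG     → [-8]
STORE 2 → []
LOAD 2  → [-8]
LOAD 2  → [-8, -8]
ADD     → [-16]
PUSH -3 → [-16, -3]
OVER    → [-16, -3, -16]
OVER    → [-16, -3, -16, -3]
OVER    → [-16, -3, -16, -3, -16]
STORE 0 → [-16, -3, -16, -3]
GT      → [-16, -3, 0]

-8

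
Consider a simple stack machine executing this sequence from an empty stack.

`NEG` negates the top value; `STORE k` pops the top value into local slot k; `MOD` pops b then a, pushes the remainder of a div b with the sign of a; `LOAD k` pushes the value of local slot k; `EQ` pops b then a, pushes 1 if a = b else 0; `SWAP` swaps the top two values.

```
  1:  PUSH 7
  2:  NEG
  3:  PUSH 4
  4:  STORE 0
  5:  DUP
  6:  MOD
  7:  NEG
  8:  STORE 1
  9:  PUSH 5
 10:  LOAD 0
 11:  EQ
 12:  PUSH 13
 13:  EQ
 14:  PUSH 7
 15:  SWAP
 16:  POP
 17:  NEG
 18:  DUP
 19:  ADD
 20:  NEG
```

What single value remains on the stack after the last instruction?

14

PUSH 7  → [7]
NEG     → [-7]
PUSH 4  → [-7, 4]
STORE 0 → [-7]
DUP     → [-7, -7]
MOD     → [0]
NEG     → [0]
STORE 1 → []
PUSH 5  → [5]
LOAD 0  → [5, 4]
EQ      → [0]
PUSH 13 → [0, 13]
EQ      → [0]
PUSH 7  → [0, 7]
SWAP    → [7, 0]
POP     → [7]
NEG     → [-7]
DUP     → [-7, -7]
ADD     → [-14]
NEG     → [14]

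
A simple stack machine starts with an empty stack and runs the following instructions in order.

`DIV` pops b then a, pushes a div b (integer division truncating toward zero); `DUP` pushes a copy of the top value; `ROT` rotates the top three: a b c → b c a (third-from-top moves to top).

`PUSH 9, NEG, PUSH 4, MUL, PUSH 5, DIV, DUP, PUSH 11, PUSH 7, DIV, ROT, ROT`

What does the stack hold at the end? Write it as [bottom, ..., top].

PUSH 9  -> [9]
NEG     -> [-9]
PUSH 4  -> [-9, 4]
MUL     -> [-36]
PUSH 5  -> [-36, 5]
DIV     -> [-7]
DUP     -> [-7, -7]
PUSH 11 -> [-7, -7, 11]
PUSH 7  -> [-7, -7, 11, 7]
DIV     -> [-7, -7, 1]
ROT     -> [-7, 1, -7]
ROT     -> [1, -7, -7]

[1, -7, -7]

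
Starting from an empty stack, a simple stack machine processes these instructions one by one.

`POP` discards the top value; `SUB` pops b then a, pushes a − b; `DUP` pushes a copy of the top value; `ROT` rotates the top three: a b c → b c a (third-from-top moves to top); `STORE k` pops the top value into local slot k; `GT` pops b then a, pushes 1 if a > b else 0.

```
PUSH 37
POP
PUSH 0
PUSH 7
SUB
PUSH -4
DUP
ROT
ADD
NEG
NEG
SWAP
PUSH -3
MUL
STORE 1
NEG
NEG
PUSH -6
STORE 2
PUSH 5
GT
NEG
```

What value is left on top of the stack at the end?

PUSH 37 : 37
POP     : (empty)
PUSH 0  : 0
PUSH 7  : 0 7
SUB     : -7
PUSH -4 : -7 -4
DUP     : -7 -4 -4
ROT     : -4 -4 -7
ADD     : -4 -11
NEG     : -4 11
NEG     : -4 -11
SWAP    : -11 -4
PUSH -3 : -11 -4 -3
MUL     : -11 12
STORE 1 : -11
NEG     : 11
NEG     : -11
PUSH -6 : -11 -6
STORE 2 : -11
PUSH 5  : -11 5
GT      : 0
NEG     : 0

0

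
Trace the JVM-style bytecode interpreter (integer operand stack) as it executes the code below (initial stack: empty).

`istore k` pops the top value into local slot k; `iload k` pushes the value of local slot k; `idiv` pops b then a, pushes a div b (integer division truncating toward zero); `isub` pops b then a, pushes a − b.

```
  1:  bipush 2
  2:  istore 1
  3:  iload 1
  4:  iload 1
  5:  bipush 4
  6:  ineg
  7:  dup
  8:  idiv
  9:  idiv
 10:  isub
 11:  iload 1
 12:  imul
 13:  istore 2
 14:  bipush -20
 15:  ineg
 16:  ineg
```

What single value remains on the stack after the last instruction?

-20

bipush 2   -> 2
istore 1   -> (empty)
iload 1    -> 2
iload 1    -> 2 2
bipush 4   -> 2 2 4
ineg       -> 2 2 -4
dup        -> 2 2 -4 -4
idiv       -> 2 2 1
idiv       -> 2 2
isub       -> 0
iload 1    -> 0 2
imul       -> 0
istore 2   -> (empty)
bipush -20 -> -20
ineg       -> 20
ineg       -> -20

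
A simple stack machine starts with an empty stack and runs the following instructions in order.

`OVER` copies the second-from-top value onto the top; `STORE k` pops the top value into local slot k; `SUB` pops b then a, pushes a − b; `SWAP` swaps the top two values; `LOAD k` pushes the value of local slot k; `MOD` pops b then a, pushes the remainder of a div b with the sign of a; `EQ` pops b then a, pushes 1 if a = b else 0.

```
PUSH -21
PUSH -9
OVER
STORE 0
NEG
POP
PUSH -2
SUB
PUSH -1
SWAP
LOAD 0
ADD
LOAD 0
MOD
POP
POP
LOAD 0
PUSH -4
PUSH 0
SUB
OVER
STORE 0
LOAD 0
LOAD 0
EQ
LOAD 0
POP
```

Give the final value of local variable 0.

-21

PUSH -21  [-21]
PUSH -9   [-21, -9]
OVER      [-21, -9, -21]
STORE 0   [-21, -9]
NEG       [-21, 9]
POP       [-21]
PUSH -2   [-21, -2]
SUB       [-19]
PUSH -1   [-19, -1]
SWAP      [-1, -19]
LOAD 0    [-1, -19, -21]
ADD       [-1, -40]
LOAD 0    [-1, -40, -21]
MOD       [-1, -19]
POP       [-1]
POP       []
LOAD 0    [-21]
PUSH -4   [-21, -4]
PUSH 0    [-21, -4, 0]
SUB       [-21, -4]
OVER      [-21, -4, -21]
STORE 0   [-21, -4]
LOAD 0    [-21, -4, -21]
LOAD 0    [-21, -4, -21, -21]
EQ        [-21, -4, 1]
LOAD 0    [-21, -4, 1, -21]
POP       [-21, -4, 1]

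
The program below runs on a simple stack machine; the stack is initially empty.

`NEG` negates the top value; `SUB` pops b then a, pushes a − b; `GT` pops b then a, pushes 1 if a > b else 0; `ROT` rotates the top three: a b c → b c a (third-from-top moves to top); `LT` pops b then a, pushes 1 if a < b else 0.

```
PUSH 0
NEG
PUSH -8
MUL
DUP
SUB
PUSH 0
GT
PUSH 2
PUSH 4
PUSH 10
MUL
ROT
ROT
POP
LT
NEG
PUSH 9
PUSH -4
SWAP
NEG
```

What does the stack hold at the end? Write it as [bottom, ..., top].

[0, -4, -9]

PUSH 0  -> [0]
NEG     -> [0]
PUSH -8 -> [0, -8]
MUL     -> [0]
DUP     -> [0, 0]
SUB     -> [0]
PUSH 0  -> [0, 0]
GT      -> [0]
PUSH 2  -> [0, 2]
PUSH 4  -> [0, 2, 4]
PUSH 10 -> [0, 2, 4, 10]
MUL     -> [0, 2, 40]
ROT     -> [2, 40, 0]
ROT     -> [40, 0, 2]
POP     -> [40, 0]
LT      -> [0]
NEG     -> [0]
PUSH 9  -> [0, 9]
PUSH -4 -> [0, 9, -4]
SWAP    -> [0, -4, 9]
NEG     -> [0, -4, -9]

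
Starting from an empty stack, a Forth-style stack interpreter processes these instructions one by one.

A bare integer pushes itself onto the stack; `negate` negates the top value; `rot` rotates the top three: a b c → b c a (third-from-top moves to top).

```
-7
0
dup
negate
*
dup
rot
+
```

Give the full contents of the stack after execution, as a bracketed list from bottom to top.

-7     -> [-7]
0      -> [-7, 0]
dup    -> [-7, 0, 0]
negate -> [-7, 0, 0]
*      -> [-7, 0]
dup    -> [-7, 0, 0]
rot    -> [0, 0, -7]
+      -> [0, -7]

[0, -7]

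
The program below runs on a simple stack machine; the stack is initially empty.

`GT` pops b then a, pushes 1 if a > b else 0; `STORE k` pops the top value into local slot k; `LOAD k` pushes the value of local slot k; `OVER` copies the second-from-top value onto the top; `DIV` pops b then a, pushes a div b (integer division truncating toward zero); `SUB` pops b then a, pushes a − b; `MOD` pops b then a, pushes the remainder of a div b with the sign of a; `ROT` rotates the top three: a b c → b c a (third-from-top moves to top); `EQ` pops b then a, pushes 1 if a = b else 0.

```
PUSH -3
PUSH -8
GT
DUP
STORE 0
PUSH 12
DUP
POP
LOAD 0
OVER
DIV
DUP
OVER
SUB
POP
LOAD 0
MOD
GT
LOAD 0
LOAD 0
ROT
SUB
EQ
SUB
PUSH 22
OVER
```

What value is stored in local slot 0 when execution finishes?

1

PUSH -3 -> [-3]
PUSH -8 -> [-3, -8]
GT      -> [1]
DUP     -> [1, 1]
STORE 0 -> [1]
PUSH 12 -> [1, 12]
DUP     -> [1, 12, 12]
POP     -> [1, 12]
LOAD 0  -> [1, 12, 1]
OVER    -> [1, 12, 1, 12]
DIV     -> [1, 12, 0]
DUP     -> [1, 12, 0, 0]
OVER    -> [1, 12, 0, 0, 0]
SUB     -> [1, 12, 0, 0]
POP     -> [1, 12, 0]
LOAD 0  -> [1, 12, 0, 1]
MOD     -> [1, 12, 0]
GT      -> [1, 1]
LOAD 0  -> [1, 1, 1]
LOAD 0  -> [1, 1, 1, 1]
ROT     -> [1, 1, 1, 1]
SUB     -> [1, 1, 0]
EQ      -> [1, 0]
SUB     -> [1]
PUSH 22 -> [1, 22]
OVER    -> [1, 22, 1]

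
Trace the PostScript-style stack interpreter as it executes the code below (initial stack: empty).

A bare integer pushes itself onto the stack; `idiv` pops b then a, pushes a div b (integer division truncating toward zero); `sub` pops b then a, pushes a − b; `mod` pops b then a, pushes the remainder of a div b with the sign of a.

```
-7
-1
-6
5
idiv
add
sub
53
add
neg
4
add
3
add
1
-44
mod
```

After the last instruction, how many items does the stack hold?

-7   -> -7
-1   -> -7 -1
-6   -> -7 -1 -6
5    -> -7 -1 -6 5
idiv -> -7 -1 -1
add  -> -7 -2
sub  -> -5
53   -> -5 53
add  -> 48
neg  -> -48
4    -> -48 4
add  -> -44
3    -> -44 3
add  -> -41
1    -> -41 1
-44  -> -41 1 -44
mod  -> -41 1

2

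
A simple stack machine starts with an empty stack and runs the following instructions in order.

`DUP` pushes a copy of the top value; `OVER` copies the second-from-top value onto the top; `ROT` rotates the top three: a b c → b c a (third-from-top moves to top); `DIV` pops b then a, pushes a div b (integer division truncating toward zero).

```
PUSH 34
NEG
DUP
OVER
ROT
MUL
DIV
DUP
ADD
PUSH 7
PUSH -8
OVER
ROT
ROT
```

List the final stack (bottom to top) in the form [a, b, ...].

[0, 7, 7, -8]

PUSH 34 -> 34
NEG     -> -34
DUP     -> -34 -34
OVER    -> -34 -34 -34
ROT     -> -34 -34 -34
MUL     -> -34 1156
DIV     -> 0
DUP     -> 0 0
ADD     -> 0
PUSH 7  -> 0 7
PUSH -8 -> 0 7 -8
OVER    -> 0 7 -8 7
ROT     -> 0 -8 7 7
ROT     -> 0 7 7 -8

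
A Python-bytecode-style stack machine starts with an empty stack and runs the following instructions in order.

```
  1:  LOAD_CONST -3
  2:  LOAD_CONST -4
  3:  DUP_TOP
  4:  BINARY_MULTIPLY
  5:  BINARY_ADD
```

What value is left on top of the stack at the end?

13

LOAD_CONST -3   -> -3
LOAD_CONST -4   -> -3 -4
DUP_TOP         -> -3 -4 -4
BINARY_MULTIPLY -> -3 16
BINARY_ADD      -> 13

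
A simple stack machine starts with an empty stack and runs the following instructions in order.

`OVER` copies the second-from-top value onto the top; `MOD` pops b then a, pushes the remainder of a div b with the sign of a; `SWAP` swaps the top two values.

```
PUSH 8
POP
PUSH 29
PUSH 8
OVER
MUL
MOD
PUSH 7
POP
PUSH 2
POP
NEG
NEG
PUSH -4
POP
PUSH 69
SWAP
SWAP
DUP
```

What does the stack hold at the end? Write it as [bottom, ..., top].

PUSH 8  -> [8]
POP     -> []
PUSH 29 -> [29]
PUSH 8  -> [29, 8]
OVER    -> [29, 8, 29]
MUL     -> [29, 232]
MOD     -> [29]
PUSH 7  -> [29, 7]
POP     -> [29]
PUSH 2  -> [29, 2]
POP     -> [29]
NEG     -> [-29]
NEG     -> [29]
PUSH -4 -> [29, -4]
POP     -> [29]
PUSH 69 -> [29, 69]
SWAP    -> [69, 29]
SWAP    -> [29, 69]
DUP     -> [29, 69, 69]

[29, 69, 69]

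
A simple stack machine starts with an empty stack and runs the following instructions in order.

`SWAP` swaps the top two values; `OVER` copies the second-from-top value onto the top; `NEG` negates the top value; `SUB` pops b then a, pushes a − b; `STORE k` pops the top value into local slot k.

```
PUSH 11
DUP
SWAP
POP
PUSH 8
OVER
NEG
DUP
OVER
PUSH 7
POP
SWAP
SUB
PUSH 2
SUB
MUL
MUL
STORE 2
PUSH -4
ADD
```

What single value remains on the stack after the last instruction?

PUSH 11 : [11]
DUP     : [11, 11]
SWAP    : [11, 11]
POP     : [11]
PUSH 8  : [11, 8]
OVER    : [11, 8, 11]
NEG     : [11, 8, -11]
DUP     : [11, 8, -11, -11]
OVER    : [11, 8, -11, -11, -11]
PUSH 7  : [11, 8, -11, -11, -11, 7]
POP     : [11, 8, -11, -11, -11]
SWAP    : [11, 8, -11, -11, -11]
SUB     : [11, 8, -11, 0]
PUSH 2  : [11, 8, -11, 0, 2]
SUB     : [11, 8, -11, -2]
MUL     : [11, 8, 22]
MUL     : [11, 176]
STORE 2 : [11]
PUSH -4 : [11, -4]
ADD     : [7]

7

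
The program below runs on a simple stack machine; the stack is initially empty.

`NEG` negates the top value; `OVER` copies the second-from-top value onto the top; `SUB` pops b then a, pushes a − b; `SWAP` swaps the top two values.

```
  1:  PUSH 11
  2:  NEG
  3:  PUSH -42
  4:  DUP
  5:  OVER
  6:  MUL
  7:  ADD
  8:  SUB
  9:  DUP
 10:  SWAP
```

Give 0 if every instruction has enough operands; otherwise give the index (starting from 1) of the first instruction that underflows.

PUSH 11   11
NEG       -11
PUSH -42  -11 -42
DUP       -11 -42 -42
OVER      -11 -42 -42 -42
MUL       -11 -42 1764
ADD       -11 1722
SUB       -1733
DUP       -1733 -1733
SWAP      -1733 -1733

0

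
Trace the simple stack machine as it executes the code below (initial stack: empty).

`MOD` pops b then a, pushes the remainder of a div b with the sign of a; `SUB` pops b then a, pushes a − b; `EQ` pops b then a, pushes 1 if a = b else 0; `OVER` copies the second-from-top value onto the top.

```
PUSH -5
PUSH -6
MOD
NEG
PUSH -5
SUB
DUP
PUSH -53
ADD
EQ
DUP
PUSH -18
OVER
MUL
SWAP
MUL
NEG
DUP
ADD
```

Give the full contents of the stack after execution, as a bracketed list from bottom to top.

[0, 0]

PUSH -5   -5
PUSH -6   -5 -6
MOD       -5
NEG       5
PUSH -5   5 -5
SUB       10
DUP       10 10
PUSH -53  10 10 -53
ADD       10 -43
EQ        0
DUP       0 0
PUSH -18  0 0 -18
OVER      0 0 -18 0
MUL       0 0 0
SWAP      0 0 0
MUL       0 0
NEG       0 0
DUP       0 0 0
ADD       0 0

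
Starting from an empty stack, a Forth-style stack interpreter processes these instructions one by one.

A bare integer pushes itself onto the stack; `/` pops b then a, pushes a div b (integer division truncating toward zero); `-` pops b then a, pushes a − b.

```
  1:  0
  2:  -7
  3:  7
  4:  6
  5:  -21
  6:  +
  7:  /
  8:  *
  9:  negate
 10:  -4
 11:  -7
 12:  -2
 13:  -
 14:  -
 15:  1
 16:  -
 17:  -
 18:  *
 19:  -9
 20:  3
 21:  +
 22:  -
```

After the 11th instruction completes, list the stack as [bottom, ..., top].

[0, 0, -4, -7]

0      -> [0]
-7     -> [0, -7]
7      -> [0, -7, 7]
6      -> [0, -7, 7, 6]
-21    -> [0, -7, 7, 6, -21]
+      -> [0, -7, 7, -15]
/      -> [0, -7, 0]
*      -> [0, 0]
negate -> [0, 0]
-4     -> [0, 0, -4]
-7     -> [0, 0, -4, -7]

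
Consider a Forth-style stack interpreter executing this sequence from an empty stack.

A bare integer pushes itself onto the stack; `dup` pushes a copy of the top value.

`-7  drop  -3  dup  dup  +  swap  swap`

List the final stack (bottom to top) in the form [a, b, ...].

-7   → [-7]
drop → []
-3   → [-3]
dup  → [-3, -3]
dup  → [-3, -3, -3]
+    → [-3, -6]
swap → [-6, -3]
swap → [-3, -6]

[-3, -6]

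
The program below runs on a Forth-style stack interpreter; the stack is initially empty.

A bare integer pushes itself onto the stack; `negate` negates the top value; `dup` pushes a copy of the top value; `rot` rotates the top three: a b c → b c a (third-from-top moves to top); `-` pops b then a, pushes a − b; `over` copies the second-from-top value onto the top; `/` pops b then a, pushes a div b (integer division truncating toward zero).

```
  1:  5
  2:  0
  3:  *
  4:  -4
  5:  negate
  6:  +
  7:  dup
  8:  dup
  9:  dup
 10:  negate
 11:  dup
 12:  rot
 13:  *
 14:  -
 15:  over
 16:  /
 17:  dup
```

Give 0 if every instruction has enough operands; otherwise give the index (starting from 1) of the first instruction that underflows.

5      -> 5
0      -> 5 0
*      -> 0
-4     -> 0 -4
negate -> 0 4
+      -> 4
dup    -> 4 4
dup    -> 4 4 4
dup    -> 4 4 4 4
negate -> 4 4 4 -4
dup    -> 4 4 4 -4 -4
rot    -> 4 4 -4 -4 4
*      -> 4 4 -4 -16
-      -> 4 4 12
over   -> 4 4 12 4
/      -> 4 4 3
dup    -> 4 4 3 3

0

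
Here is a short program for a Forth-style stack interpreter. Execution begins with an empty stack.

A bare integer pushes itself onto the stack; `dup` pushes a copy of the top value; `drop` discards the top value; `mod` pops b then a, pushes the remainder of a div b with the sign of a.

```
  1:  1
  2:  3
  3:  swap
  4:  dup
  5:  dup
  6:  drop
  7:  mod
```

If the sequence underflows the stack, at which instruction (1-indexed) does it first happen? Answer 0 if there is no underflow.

1    → [1]
3    → [1, 3]
swap → [3, 1]
dup  → [3, 1, 1]
dup  → [3, 1, 1, 1]
drop → [3, 1, 1]
mod  → [3, 0]

0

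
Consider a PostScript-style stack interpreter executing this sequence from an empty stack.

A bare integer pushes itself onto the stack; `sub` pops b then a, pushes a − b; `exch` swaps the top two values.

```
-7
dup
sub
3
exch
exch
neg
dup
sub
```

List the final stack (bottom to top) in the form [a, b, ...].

[0, 0]

-7   -> [-7]
dup  -> [-7, -7]
sub  -> [0]
3    -> [0, 3]
exch -> [3, 0]
exch -> [0, 3]
neg  -> [0, -3]
dup  -> [0, -3, -3]
sub  -> [0, 0]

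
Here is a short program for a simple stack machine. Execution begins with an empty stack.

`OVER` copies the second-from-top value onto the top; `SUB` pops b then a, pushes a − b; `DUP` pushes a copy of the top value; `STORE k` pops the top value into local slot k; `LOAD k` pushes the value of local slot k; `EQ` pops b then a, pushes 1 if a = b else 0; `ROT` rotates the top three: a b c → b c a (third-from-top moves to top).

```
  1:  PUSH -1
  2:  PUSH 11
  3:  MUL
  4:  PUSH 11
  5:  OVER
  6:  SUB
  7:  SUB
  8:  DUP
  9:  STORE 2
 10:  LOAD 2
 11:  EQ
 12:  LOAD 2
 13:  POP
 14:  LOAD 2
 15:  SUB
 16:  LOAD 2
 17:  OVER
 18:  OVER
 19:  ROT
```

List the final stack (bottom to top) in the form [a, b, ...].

[34, 34, -33, -33]

PUSH -1 → -1
PUSH 11 → -1 11
MUL     → -11
PUSH 11 → -11 11
OVER    → -11 11 -11
SUB     → -11 22
SUB     → -33
DUP     → -33 -33
STORE 2 → -33
LOAD 2  → -33 -33
EQ      → 1
LOAD 2  → 1 -33
POP     → 1
LOAD 2  → 1 -33
SUB     → 34
LOAD 2  → 34 -33
OVER    → 34 -33 34
OVER    → 34 -33 34 -33
ROT     → 34 34 -33 -33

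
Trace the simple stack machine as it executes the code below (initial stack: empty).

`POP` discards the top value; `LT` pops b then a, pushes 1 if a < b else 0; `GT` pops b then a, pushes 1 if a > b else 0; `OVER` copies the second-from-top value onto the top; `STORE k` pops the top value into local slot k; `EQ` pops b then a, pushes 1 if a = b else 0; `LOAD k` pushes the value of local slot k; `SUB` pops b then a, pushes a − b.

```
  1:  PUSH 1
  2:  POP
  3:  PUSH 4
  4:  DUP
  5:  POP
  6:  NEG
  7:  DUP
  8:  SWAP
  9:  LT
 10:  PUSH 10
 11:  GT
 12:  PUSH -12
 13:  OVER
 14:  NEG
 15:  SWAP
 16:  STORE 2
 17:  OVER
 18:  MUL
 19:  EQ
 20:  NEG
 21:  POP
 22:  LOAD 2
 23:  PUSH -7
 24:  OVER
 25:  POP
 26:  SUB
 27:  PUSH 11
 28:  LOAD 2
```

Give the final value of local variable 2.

PUSH 1    [1]
POP       []
PUSH 4    [4]
DUP       [4, 4]
POP       [4]
NEG       [-4]
DUP       [-4, -4]
SWAP      [-4, -4]
LT        [0]
PUSH 10   [0, 10]
GT        [0]
PUSH -12  [0, -12]
OVER      [0, -12, 0]
NEG       [0, -12, 0]
SWAP      [0, 0, -12]
STORE 2   [0, 0]
OVER      [0, 0, 0]
MUL       [0, 0]
EQ        [1]
NEG       [-1]
POP       []
LOAD 2    [-12]
PUSH -7   [-12, -7]
OVER      [-12, -7, -12]
POP       [-12, -7]
SUB       [-5]
PUSH 11   [-5, 11]
LOAD 2    [-5, 11, -12]

-12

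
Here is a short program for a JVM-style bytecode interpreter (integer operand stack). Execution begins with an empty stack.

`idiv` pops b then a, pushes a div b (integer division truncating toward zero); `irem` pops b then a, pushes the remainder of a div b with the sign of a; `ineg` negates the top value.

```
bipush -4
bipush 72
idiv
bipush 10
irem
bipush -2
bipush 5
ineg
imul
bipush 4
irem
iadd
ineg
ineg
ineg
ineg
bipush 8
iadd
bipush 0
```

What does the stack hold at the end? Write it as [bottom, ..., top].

[10, 0]

bipush -4 -> [-4]
bipush 72 -> [-4, 72]
idiv      -> [0]
bipush 10 -> [0, 10]
irem      -> [0]
bipush -2 -> [0, -2]
bipush 5  -> [0, -2, 5]
ineg      -> [0, -2, -5]
imul      -> [0, 10]
bipush 4  -> [0, 10, 4]
irem      -> [0, 2]
iadd      -> [2]
ineg      -> [-2]
ineg      -> [2]
ineg      -> [-2]
ineg      -> [2]
bipush 8  -> [2, 8]
iadd      -> [10]
bipush 0  -> [10, 0]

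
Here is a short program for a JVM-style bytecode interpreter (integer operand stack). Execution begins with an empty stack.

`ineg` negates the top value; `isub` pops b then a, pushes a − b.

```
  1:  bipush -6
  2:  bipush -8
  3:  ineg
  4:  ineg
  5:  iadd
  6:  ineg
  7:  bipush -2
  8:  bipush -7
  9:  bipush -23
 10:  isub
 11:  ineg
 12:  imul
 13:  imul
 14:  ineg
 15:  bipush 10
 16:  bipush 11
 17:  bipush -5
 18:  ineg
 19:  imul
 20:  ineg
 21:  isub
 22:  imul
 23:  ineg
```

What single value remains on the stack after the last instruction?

29120

bipush -6  -> -6
bipush -8  -> -6 -8
ineg       -> -6 8
ineg       -> -6 -8
iadd       -> -14
ineg       -> 14
bipush -2  -> 14 -2
bipush -7  -> 14 -2 -7
bipush -23 -> 14 -2 -7 -23
isub       -> 14 -2 16
ineg       -> 14 -2 -16
imul       -> 14 32
imul       -> 448
ineg       -> -448
bipush 10  -> -448 10
bipush 11  -> -448 10 11
bipush -5  -> -448 10 11 -5
ineg       -> -448 10 11 5
imul       -> -448 10 55
ineg       -> -448 10 -55
isub       -> -448 65
imul       -> -29120
ineg       -> 29120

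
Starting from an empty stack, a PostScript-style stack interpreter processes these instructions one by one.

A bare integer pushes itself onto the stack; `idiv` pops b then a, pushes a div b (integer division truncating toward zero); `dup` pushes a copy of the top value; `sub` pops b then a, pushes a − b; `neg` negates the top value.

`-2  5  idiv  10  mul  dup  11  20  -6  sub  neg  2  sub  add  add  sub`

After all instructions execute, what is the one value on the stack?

-2   → -2
5    → -2 5
idiv → 0
10   → 0 10
mul  → 0
dup  → 0 0
11   → 0 0 11
20   → 0 0 11 20
-6   → 0 0 11 20 -6
sub  → 0 0 11 26
neg  → 0 0 11 -26
2    → 0 0 11 -26 2
sub  → 0 0 11 -28
add  → 0 0 -17
add  → 0 -17
sub  → 17

17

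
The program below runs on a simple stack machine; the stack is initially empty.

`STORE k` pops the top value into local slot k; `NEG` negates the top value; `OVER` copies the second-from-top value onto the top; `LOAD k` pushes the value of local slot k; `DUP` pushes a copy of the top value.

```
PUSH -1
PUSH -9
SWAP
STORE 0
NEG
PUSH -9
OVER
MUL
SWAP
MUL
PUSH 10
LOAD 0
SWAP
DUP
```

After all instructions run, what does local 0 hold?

-1

PUSH -1 : [-1]
PUSH -9 : [-1, -9]
SWAP    : [-9, -1]
STORE 0 : [-9]
NEG     : [9]
PUSH -9 : [9, -9]
OVER    : [9, -9, 9]
MUL     : [9, -81]
SWAP    : [-81, 9]
MUL     : [-729]
PUSH 10 : [-729, 10]
LOAD 0  : [-729, 10, -1]
SWAP    : [-729, -1, 10]
DUP     : [-729, -1, 10, 10]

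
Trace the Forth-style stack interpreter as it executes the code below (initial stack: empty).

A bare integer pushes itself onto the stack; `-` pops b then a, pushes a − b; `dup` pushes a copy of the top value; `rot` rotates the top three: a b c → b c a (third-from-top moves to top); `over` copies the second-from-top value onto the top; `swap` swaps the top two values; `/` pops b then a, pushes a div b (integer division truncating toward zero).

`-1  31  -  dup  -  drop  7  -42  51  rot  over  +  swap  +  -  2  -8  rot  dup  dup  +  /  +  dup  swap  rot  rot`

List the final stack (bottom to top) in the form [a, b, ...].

[-8, 2, -8]

-1   → [-1]
31   → [-1, 31]
-    → [-32]
dup  → [-32, -32]
-    → [0]
drop → []
7    → [7]
-42  → [7, -42]
51   → [7, -42, 51]
rot  → [-42, 51, 7]
over → [-42, 51, 7, 51]
+    → [-42, 51, 58]
swap → [-42, 58, 51]
+    → [-42, 109]
-    → [-151]
2    → [-151, 2]
-8   → [-151, 2, -8]
rot  → [2, -8, -151]
dup  → [2, -8, -151, -151]
dup  → [2, -8, -151, -151, -151]
+    → [2, -8, -151, -302]
/    → [2, -8, 0]
+    → [2, -8]
dup  → [2, -8, -8]
swap → [2, -8, -8]
rot  → [-8, -8, 2]
rot  → [-8, 2, -8]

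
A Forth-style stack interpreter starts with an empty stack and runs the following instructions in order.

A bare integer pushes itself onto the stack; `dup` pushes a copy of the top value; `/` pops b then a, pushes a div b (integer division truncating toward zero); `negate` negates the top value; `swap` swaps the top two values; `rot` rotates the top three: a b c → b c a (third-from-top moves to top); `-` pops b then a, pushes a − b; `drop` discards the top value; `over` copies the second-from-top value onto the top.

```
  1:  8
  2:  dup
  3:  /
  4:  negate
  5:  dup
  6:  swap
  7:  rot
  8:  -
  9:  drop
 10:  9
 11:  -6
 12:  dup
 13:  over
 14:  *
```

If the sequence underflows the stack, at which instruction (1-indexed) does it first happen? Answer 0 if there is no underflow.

7

8      : 8
dup    : 8 8
/      : 1
negate : -1
dup    : -1 -1
swap   : -1 -1
rot  — needs 3 operands, stack has 2 → underflow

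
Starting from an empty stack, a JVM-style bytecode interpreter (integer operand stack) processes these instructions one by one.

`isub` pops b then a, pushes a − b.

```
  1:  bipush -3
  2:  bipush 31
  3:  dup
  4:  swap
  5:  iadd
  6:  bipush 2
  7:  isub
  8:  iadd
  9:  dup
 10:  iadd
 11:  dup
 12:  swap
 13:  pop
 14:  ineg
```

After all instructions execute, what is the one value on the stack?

-114

bipush -3 -> -3
bipush 31 -> -3 31
dup       -> -3 31 31
swap      -> -3 31 31
iadd      -> -3 62
bipush 2  -> -3 62 2
isub      -> -3 60
iadd      -> 57
dup       -> 57 57
iadd      -> 114
dup       -> 114 114
swap      -> 114 114
pop       -> 114
ineg      -> -114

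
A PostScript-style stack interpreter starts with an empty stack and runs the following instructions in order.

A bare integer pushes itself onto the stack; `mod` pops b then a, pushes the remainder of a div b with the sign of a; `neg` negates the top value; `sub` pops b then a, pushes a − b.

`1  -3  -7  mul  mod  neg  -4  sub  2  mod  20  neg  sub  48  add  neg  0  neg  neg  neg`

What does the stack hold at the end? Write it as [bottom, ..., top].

[-69, 0]

1    [1]
-3   [1, -3]
-7   [1, -3, -7]
mul  [1, 21]
mod  [1]
neg  [-1]
-4   [-1, -4]
sub  [3]
2    [3, 2]
mod  [1]
20   [1, 20]
neg  [1, -20]
sub  [21]
48   [21, 48]
add  [69]
neg  [-69]
0    [-69, 0]
neg  [-69, 0]
neg  [-69, 0]
neg  [-69, 0]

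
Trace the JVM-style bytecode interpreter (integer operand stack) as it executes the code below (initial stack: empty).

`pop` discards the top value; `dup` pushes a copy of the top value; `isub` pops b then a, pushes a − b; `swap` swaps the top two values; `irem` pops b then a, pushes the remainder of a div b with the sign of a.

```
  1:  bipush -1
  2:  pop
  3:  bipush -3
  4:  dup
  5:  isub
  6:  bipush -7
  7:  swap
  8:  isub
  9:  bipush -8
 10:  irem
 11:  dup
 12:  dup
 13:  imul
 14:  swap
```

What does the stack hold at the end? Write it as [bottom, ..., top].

[49, -7]

bipush -1  -1
pop        (empty)
bipush -3  -3
dup        -3 -3
isub       0
bipush -7  0 -7
swap       -7 0
isub       -7
bipush -8  -7 -8
irem       -7
dup        -7 -7
dup        -7 -7 -7
imul       -7 49
swap       49 -7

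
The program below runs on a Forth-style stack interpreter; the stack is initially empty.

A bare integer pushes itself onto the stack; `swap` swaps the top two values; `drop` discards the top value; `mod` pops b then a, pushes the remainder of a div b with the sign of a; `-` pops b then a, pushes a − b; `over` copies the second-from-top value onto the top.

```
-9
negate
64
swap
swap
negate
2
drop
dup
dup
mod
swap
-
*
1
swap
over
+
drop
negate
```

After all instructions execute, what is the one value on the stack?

-9     -> -9
negate -> 9
64     -> 9 64
swap   -> 64 9
swap   -> 9 64
negate -> 9 -64
2      -> 9 -64 2
drop   -> 9 -64
dup    -> 9 -64 -64
dup    -> 9 -64 -64 -64
mod    -> 9 -64 0
swap   -> 9 0 -64
-      -> 9 64
*      -> 576
1      -> 576 1
swap   -> 1 576
over   -> 1 576 1
+      -> 1 577
drop   -> 1
negate -> -1

-1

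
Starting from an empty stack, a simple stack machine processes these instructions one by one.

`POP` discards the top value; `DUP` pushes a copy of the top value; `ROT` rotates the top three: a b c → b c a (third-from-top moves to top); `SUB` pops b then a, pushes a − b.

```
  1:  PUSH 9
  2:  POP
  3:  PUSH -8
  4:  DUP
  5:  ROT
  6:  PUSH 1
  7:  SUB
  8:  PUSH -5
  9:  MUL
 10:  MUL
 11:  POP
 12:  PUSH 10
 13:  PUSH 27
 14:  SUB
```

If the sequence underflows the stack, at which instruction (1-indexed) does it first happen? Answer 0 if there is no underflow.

PUSH 9   9
POP      (empty)
PUSH -8  -8
DUP      -8 -8
ROT  — needs 3 operands, stack has 2 → underflow

5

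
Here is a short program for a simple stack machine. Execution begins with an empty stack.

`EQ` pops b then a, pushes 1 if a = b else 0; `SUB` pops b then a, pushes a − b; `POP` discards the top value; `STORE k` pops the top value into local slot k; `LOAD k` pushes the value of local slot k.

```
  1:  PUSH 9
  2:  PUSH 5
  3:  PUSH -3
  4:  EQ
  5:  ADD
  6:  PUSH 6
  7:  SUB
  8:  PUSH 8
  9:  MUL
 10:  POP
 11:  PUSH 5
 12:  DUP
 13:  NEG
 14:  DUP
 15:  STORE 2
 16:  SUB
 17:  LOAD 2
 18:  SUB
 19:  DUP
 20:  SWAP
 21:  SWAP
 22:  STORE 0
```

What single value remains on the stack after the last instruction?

15

PUSH 9   [9]
PUSH 5   [9, 5]
PUSH -3  [9, 5, -3]
EQ       [9, 0]
ADD      [9]
PUSH 6   [9, 6]
SUB      [3]
PUSH 8   [3, 8]
MUL      [24]
POP      []
PUSH 5   [5]
DUP      [5, 5]
NEG      [5, -5]
DUP      [5, -5, -5]
STORE 2  [5, -5]
SUB      [10]
LOAD 2   [10, -5]
SUB      [15]
DUP      [15, 15]
SWAP     [15, 15]
SWAP     [15, 15]
STORE 0  [15]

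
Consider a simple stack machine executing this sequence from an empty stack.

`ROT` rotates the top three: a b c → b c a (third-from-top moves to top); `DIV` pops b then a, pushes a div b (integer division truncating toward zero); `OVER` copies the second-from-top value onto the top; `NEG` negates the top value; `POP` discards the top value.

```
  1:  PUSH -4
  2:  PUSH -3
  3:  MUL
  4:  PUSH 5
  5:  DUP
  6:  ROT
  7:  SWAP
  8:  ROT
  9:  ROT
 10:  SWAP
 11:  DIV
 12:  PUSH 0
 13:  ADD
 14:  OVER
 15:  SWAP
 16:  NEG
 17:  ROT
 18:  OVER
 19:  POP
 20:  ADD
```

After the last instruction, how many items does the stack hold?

PUSH -4 → -4
PUSH -3 → -4 -3
MUL     → 12
PUSH 5  → 12 5
DUP     → 12 5 5
ROT     → 5 5 12
SWAP    → 5 12 5
ROT     → 12 5 5
ROT     → 5 5 12
SWAP    → 5 12 5
DIV     → 5 2
PUSH 0  → 5 2 0
ADD     → 5 2
OVER    → 5 2 5
SWAP    → 5 5 2
NEG     → 5 5 -2
ROT     → 5 -2 5
OVER    → 5 -2 5 -2
POP     → 5 -2 5
ADD     → 5 3

2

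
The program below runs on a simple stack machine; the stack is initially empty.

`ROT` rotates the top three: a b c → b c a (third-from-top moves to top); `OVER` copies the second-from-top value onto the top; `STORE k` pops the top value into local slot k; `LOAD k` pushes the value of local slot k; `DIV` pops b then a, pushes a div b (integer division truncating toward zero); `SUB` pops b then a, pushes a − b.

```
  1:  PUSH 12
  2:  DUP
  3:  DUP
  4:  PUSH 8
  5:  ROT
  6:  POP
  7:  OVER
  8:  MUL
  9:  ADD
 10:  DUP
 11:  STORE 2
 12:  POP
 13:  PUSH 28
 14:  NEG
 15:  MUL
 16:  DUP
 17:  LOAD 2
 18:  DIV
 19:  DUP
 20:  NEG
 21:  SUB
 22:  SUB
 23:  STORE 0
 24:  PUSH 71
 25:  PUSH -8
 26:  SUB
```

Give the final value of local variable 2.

108

PUSH 12 → [12]
DUP     → [12, 12]
DUP     → [12, 12, 12]
PUSH 8  → [12, 12, 12, 8]
ROT     → [12, 12, 8, 12]
POP     → [12, 12, 8]
OVER    → [12, 12, 8, 12]
MUL     → [12, 12, 96]
ADD     → [12, 108]
DUP     → [12, 108, 108]
STORE 2 → [12, 108]
POP     → [12]
PUSH 28 → [12, 28]
NEG     → [12, -28]
MUL     → [-336]
DUP     → [-336, -336]
LOAD 2  → [-336, -336, 108]
DIV     → [-336, -3]
DUP     → [-336, -3, -3]
NEG     → [-336, -3, 3]
SUB     → [-336, -6]
SUB     → [-330]
STORE 0 → []
PUSH 71 → [71]
PUSH -8 → [71, -8]
SUB     → [79]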